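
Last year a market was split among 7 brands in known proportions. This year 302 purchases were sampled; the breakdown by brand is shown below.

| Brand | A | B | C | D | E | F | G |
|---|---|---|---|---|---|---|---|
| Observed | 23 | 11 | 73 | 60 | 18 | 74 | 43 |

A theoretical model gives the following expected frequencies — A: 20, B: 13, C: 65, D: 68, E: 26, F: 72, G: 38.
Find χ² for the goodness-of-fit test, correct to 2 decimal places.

5.86

cat         O        E   (O−E)²/E
A          23       20      0.450
B          11       13      0.308
C          73       65      0.985
D          60       68      0.941
E          18       26      2.462
F          74       72      0.056
G          43       38      0.658
Sum = 5.86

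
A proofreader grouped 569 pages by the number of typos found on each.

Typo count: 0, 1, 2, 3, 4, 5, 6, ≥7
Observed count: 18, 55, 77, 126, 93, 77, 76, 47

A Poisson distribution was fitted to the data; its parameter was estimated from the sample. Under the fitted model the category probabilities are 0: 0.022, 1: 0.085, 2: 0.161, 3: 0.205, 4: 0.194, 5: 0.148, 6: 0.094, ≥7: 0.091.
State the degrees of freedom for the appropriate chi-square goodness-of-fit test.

6

There are k = 8 categories and 1 parameter estimated from the data, so df = 8 − 1 − 1 = 6.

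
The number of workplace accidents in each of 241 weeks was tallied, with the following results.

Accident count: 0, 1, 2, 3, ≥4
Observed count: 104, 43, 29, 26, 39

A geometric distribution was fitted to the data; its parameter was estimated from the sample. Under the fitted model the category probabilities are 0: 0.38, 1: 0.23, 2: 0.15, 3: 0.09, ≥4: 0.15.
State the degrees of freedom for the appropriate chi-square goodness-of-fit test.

3

There are k = 5 categories and 1 parameter estimated from the data, so df = 5 − 1 − 1 = 3.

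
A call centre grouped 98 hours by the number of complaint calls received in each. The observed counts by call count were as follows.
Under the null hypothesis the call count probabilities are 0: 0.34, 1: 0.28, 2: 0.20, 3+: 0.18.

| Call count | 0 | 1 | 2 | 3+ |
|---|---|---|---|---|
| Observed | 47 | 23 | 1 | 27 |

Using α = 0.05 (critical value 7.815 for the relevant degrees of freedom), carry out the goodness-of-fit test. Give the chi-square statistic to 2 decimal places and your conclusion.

Expected counts E_i = n·p_i: 98×0.34 = 33.32, 98×0.28 = 27.44, 98×0.20 = 19.6, 98×0.18 = 17.64.
cat         O        E   (O−E)²/E
0          47    33.32      5.617
1          23    27.44      0.718
2           1     19.6     17.651
3+         27    17.64      4.967
Sum = 28.95
df = 3. Since 28.95 > 7.815, we reject H₀.

28.95; reject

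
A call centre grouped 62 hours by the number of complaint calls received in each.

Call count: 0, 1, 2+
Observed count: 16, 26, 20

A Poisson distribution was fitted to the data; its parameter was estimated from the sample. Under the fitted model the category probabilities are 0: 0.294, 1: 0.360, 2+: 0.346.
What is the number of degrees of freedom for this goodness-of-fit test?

1

There are k = 3 categories and 1 parameter estimated from the data, so df = 3 − 1 − 1 = 1.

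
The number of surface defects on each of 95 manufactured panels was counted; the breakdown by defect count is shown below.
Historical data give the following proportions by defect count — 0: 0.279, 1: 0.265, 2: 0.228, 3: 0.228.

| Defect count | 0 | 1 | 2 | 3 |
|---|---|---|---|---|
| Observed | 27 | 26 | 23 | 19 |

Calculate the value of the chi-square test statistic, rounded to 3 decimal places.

Expected counts E_i = n·p_i: 95×0.279 = 26.505, 95×0.265 = 25.175, 95×0.228 = 21.66, 95×0.228 = 21.66.
0: (27 − 26.505)²/26.505 = 0.245025/26.505 = 0.0092
1: (26 − 25.175)²/25.175 = 0.680625/25.175 = 0.0270
2: (23 − 21.66)²/21.66 = 1.7956/21.66 = 0.0829
3: (19 − 21.66)²/21.66 = 7.0756/21.66 = 0.3267
Sum = 0.446

0.446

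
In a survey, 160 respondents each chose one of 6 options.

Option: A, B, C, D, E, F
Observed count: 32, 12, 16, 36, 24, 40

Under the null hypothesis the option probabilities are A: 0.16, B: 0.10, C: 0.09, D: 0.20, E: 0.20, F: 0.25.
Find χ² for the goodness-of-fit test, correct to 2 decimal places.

5.28

Expected counts E_i = n·p_i: 160×0.16 = 25.6, 160×0.10 = 16, 160×0.09 = 14.4, 160×0.20 = 32, 160×0.20 = 32, 160×0.25 = 40.
A: (32 − 25.6)²/25.6 = 40.96/25.6 = 1.600
B: (12 − 16)²/16 = 16/16 = 1.000
C: (16 − 14.4)²/14.4 = 2.56/14.4 = 0.178
D: (36 − 32)²/32 = 16/32 = 0.500
E: (24 − 32)²/32 = 64/32 = 2.000
F: (40 − 40)²/40 = 0/40 = 0.000
Sum = 5.28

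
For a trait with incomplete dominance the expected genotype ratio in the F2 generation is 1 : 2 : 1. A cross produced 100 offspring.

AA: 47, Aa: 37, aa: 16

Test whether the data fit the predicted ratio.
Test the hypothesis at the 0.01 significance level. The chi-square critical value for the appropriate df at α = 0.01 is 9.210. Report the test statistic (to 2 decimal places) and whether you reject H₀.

Ratio total = 4. Expected counts: 100×1/4 = 25, 100×2/4 = 50, 100×1/4 = 25.
AA: (47 − 25)²/25 = 484/25 = 19.360
Aa: (37 − 50)²/50 = 169/50 = 3.380
aa: (16 − 25)²/25 = 81/25 = 3.240
Sum = 25.98
df = 2. Since 25.98 > 9.210, we reject H₀.

25.98; reject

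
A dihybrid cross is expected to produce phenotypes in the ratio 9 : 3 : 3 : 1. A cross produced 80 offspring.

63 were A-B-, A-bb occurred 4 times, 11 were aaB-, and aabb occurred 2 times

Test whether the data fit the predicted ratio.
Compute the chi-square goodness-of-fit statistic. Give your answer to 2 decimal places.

Ratio total = 16. Expected counts: 80×9/16 = 45, 80×3/16 = 15, 80×3/16 = 15, 80×1/16 = 5.
χ² = (63−45)²/45 + (4−15)²/15 + (11−15)²/15 + (2−5)²/5
   = 7.200 + 8.067 + 1.067 + 1.800
Sum = 18.13

18.13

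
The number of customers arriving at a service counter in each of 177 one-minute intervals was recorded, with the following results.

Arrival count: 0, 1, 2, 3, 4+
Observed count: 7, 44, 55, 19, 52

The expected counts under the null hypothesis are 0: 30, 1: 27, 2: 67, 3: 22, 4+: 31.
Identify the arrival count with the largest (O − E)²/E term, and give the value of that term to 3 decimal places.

0, 17.633

cat         O        E   (O−E)²/E
0           7       30    17.6333
1          44       27    10.7037
2          55       67     2.1493
3          19       22     0.4091
4+         52       31    14.2258
The largest term is for 0: 17.633.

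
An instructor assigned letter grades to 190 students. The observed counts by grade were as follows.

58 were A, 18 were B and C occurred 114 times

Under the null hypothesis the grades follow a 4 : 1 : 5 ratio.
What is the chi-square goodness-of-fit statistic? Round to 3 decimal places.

Ratio total = 10. Expected counts: 190×4/10 = 76, 190×1/10 = 19, 190×5/10 = 95.
χ² = (58−76)²/76 + (18−19)²/19 + (114−95)²/95
   = 4.2632 + 0.0526 + 3.8000
Sum = 8.116

8.116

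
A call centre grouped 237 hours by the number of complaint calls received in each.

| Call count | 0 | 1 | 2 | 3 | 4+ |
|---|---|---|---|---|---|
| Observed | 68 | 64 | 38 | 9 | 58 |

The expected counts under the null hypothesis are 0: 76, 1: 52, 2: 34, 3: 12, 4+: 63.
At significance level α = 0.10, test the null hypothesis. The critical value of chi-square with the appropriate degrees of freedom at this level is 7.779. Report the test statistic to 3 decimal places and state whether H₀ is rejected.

cat         O        E   (O−E)²/E
0          68       76     0.8421
1          64       52     2.7692
2          38       34     0.4706
3           9       12     0.7500
4+         58       63     0.3968
Sum = 5.229
df = 4. Since 5.229 < 7.779, we do not reject H₀.

5.229; do not reject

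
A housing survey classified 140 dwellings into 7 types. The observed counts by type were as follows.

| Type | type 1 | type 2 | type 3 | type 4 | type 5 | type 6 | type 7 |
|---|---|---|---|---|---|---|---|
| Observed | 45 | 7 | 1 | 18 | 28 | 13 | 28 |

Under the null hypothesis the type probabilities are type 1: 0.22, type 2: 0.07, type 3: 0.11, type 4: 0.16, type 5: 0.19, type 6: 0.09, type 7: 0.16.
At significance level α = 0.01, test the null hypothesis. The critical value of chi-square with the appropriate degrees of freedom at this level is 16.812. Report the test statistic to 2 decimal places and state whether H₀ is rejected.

Expected counts E_i = n·p_i: 140×0.22 = 30.8, 140×0.07 = 9.8, 140×0.11 = 15.4, 140×0.16 = 22.4, 140×0.19 = 26.6, 140×0.09 = 12.6, 140×0.16 = 22.4.
type 1: (45 − 30.8)²/30.8 = 201.64/30.8 = 6.547
type 2: (7 − 9.8)²/9.8 = 7.84/9.8 = 0.800
type 3: (1 − 15.4)²/15.4 = 207.36/15.4 = 13.465
type 4: (18 − 22.4)²/22.4 = 19.36/22.4 = 0.864
type 5: (28 − 26.6)²/26.6 = 1.96/26.6 = 0.074
type 6: (13 − 12.6)²/12.6 = 0.16/12.6 = 0.013
type 7: (28 − 22.4)²/22.4 = 31.36/22.4 = 1.400
Sum = 23.16
df = 6. Since 23.16 > 16.812, we reject H₀.

23.16; reject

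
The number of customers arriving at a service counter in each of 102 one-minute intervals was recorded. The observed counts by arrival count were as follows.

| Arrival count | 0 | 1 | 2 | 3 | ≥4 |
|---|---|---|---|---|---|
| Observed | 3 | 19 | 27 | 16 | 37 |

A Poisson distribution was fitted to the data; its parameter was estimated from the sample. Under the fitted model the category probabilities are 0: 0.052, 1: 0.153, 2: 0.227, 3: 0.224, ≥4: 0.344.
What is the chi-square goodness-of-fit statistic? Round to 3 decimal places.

4.534

Expected counts E_i = n·p_i: 102×0.052 = 5.304, 102×0.153 = 15.606, 102×0.227 = 23.154, 102×0.224 = 22.848, 102×0.344 = 35.088.
cat         O        E   (O−E)²/E
0           3    5.304     1.0008
1          19   15.606     0.7381
2          27   23.154     0.6388
3          16   22.848     2.0525
≥4         37   35.088     0.1042
Sum = 4.534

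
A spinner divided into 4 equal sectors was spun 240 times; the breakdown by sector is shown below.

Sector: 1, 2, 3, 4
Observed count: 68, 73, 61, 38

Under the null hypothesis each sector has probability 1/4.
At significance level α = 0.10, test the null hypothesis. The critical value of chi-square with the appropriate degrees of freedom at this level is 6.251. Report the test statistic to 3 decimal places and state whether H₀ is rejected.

11.967; reject

Under H₀ each category has probability 1/4, so each expected count is 240/4 = 60.
1: (68 − 60)²/60 = 64/60 = 1.0667
2: (73 − 60)²/60 = 169/60 = 2.8167
3: (61 − 60)²/60 = 1/60 = 0.0167
4: (38 − 60)²/60 = 484/60 = 8.0667
Sum = 11.967
df = 3. Since 11.967 > 6.251, we reject H₀.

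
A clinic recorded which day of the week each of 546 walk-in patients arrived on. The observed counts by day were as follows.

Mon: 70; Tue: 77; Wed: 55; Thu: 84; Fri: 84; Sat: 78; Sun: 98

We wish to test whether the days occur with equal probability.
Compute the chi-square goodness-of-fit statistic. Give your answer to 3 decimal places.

13.667

Under H₀ each category has probability 1/7, so each expected count is 546/7 = 78.
Mon: (70 − 78)²/78 = 64/78 = 0.8205
Tue: (77 − 78)²/78 = 1/78 = 0.0128
Wed: (55 − 78)²/78 = 529/78 = 6.7821
Thu: (84 − 78)²/78 = 36/78 = 0.4615
Fri: (84 − 78)²/78 = 36/78 = 0.4615
Sat: (78 − 78)²/78 = 0/78 = 0.0000
Sun: (98 − 78)²/78 = 400/78 = 5.1282
Sum = 13.667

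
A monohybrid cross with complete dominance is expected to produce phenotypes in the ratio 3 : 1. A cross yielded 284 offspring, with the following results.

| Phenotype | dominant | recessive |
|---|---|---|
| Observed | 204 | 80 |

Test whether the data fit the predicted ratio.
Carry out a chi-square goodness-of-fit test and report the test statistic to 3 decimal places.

1.521

Ratio total = 4. Expected counts: 284×3/4 = 213, 284×1/4 = 71.
dominant: (204 − 213)²/213 = 81/213 = 0.3803
recessive: (80 − 71)²/71 = 81/71 = 1.1408
Sum = 1.521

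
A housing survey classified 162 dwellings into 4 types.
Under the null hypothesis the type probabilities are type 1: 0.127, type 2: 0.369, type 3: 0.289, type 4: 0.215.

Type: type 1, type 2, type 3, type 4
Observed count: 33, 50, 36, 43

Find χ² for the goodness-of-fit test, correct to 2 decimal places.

Expected counts E_i = n·p_i: 162×0.127 = 20.574, 162×0.369 = 59.778, 162×0.289 = 46.818, 162×0.215 = 34.83.
type 1: (33 − 20.574)²/20.574 = 154.405476/20.574 = 7.505
type 2: (50 − 59.778)²/59.778 = 95.609284/59.778 = 1.599
type 3: (36 − 46.818)²/46.818 = 117.029124/46.818 = 2.500
type 4: (43 − 34.83)²/34.83 = 66.7489/34.83 = 1.916
Sum = 13.52

13.52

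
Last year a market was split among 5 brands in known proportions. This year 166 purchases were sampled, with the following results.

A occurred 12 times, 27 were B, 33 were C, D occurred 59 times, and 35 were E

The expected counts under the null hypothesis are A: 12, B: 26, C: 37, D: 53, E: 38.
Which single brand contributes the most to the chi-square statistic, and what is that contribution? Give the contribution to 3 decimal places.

χ² = (12−12)²/12 + (27−26)²/26 + (33−37)²/37 + (59−53)²/53 + (35−38)²/38
   = 0.0000 + 0.0385 + 0.4324 + 0.6792 + 0.2368
The largest term is for D: 0.679.

D, 0.679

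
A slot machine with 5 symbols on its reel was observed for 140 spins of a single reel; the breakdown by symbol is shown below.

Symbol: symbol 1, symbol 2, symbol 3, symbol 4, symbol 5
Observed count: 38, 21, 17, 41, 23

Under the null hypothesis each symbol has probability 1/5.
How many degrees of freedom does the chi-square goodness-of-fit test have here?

4

There are k = 5 categories and no parameters were estimated from the data, so df = 5 − 1 = 4.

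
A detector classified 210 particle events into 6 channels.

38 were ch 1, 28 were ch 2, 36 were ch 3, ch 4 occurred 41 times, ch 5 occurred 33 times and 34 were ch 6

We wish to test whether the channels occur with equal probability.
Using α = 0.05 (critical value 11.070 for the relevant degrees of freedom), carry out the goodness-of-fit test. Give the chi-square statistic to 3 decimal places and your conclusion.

2.857; do not reject

Expected count for each of the 6 categories: 210/6 = 35.
ch 1: (38 − 35)²/35 = 9/35 = 0.2571
ch 2: (28 − 35)²/35 = 49/35 = 1.4000
ch 3: (36 − 35)²/35 = 1/35 = 0.0286
ch 4: (41 − 35)²/35 = 36/35 = 1.0286
ch 5: (33 − 35)²/35 = 4/35 = 0.1143
ch 6: (34 − 35)²/35 = 1/35 = 0.0286
Sum = 2.857
df = 5. Since 2.857 < 11.070, we do not reject H₀.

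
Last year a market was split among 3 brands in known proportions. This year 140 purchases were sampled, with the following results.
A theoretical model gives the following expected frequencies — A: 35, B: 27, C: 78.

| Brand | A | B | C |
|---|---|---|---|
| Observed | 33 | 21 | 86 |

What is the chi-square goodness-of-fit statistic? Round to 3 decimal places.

χ² = (33−35)²/35 + (21−27)²/27 + (86−78)²/78
   = 0.1143 + 1.3333 + 0.8205
Sum = 2.268

2.268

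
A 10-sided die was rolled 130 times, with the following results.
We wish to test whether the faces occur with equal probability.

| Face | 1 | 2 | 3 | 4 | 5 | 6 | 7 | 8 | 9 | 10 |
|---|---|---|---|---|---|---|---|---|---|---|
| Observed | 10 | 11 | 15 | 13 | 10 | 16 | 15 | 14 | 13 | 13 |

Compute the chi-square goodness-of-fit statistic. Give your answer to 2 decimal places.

Under H₀ each category has probability 1/10, so each expected count is 130/10 = 13.
χ² = (10−13)²/13 + (11−13)²/13 + (15−13)²/13 + (13−13)²/13 + (10−13)²/13 + (16−13)²/13 + (15−13)²/13 + (14−13)²/13 + (13−13)²/13 + (13−13)²/13
   = 0.692 + 0.308 + 0.308 + 0.000 + 0.692 + 0.692 + 0.308 + 0.077 + 0.000 + 0.000
Sum = 3.08

3.08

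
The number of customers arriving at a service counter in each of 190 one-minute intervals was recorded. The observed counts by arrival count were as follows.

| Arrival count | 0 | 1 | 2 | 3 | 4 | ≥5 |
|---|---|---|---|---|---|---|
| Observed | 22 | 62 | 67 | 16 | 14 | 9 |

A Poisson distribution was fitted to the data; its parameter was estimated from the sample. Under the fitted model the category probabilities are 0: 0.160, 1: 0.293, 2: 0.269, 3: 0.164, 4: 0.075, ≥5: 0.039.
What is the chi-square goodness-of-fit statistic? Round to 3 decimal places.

15.702

Expected counts E_i = n·p_i: 190×0.160 = 30.4, 190×0.293 = 55.67, 190×0.269 = 51.11, 190×0.164 = 31.16, 190×0.075 = 14.25, 190×0.039 = 7.41.
0: (22 − 30.4)²/30.4 = 70.56/30.4 = 2.3211
1: (62 − 55.67)²/55.67 = 40.0689/55.67 = 0.7198
2: (67 − 51.11)²/51.11 = 252.4921/51.11 = 4.9402
3: (16 − 31.16)²/31.16 = 229.8256/31.16 = 7.3757
4: (14 − 14.25)²/14.25 = 0.0625/14.25 = 0.0044
≥5: (9 − 7.41)²/7.41 = 2.5281/7.41 = 0.3412
Sum = 15.702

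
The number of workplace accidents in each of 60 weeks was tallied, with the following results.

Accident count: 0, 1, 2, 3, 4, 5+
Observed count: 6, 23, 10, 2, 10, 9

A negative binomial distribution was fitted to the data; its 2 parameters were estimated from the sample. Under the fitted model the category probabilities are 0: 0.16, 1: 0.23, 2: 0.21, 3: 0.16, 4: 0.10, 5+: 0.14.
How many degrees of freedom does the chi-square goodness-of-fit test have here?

There are k = 6 categories and 2 parameters estimated from the data, so df = 6 − 1 − 2 = 3.

3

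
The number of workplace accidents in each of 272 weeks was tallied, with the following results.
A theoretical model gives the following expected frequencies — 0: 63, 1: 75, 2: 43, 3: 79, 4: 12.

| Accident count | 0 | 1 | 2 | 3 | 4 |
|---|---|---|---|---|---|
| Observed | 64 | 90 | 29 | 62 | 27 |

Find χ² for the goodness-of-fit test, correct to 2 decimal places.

29.98

0: (64 − 63)²/63 = 1/63 = 0.016
1: (90 − 75)²/75 = 225/75 = 3.000
2: (29 − 43)²/43 = 196/43 = 4.558
3: (62 − 79)²/79 = 289/79 = 3.658
4: (27 − 12)²/12 = 225/12 = 18.750
Sum = 29.98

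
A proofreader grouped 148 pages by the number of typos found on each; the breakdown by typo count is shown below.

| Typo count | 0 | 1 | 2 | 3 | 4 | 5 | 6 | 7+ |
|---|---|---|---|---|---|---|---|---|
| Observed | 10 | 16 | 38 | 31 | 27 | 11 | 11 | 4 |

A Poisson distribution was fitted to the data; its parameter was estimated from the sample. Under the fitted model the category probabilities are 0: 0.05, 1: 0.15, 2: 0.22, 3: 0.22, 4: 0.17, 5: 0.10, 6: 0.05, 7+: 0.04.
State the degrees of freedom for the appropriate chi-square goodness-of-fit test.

6

There are k = 8 categories and 1 parameter estimated from the data, so df = 8 − 1 − 1 = 6.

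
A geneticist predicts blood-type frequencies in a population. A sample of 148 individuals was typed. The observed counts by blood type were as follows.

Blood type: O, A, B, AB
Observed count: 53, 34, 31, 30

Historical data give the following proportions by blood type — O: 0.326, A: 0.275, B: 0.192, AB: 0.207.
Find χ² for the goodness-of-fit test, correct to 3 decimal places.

1.819

Expected counts E_i = n·p_i: 148×0.326 = 48.248, 148×0.275 = 40.7, 148×0.192 = 28.416, 148×0.207 = 30.636.
χ² = (53−48.248)²/48.248 + (34−40.7)²/40.7 + (31−28.416)²/28.416 + (30−30.636)²/30.636
   = 0.4680 + 1.1029 + 0.2350 + 0.0132
Sum = 1.819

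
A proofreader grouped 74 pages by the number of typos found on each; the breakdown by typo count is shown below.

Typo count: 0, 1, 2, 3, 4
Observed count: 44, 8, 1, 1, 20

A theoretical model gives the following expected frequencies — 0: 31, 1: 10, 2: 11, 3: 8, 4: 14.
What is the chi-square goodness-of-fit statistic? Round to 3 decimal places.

23.639

χ² = (44−31)²/31 + (8−10)²/10 + (1−11)²/11 + (1−8)²/8 + (20−14)²/14
   = 5.4516 + 0.4000 + 9.0909 + 6.1250 + 2.5714
Sum = 23.639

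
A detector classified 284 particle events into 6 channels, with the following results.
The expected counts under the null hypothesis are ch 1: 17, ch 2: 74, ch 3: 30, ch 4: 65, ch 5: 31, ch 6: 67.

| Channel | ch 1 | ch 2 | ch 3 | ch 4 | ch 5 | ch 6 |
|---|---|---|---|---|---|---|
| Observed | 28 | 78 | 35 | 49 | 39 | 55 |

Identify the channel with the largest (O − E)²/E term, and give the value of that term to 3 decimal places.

ch 1, 7.118

ch 1: (28 − 17)²/17 = 121/17 = 7.1176
ch 2: (78 − 74)²/74 = 16/74 = 0.2162
ch 3: (35 − 30)²/30 = 25/30 = 0.8333
ch 4: (49 − 65)²/65 = 256/65 = 3.9385
ch 5: (39 − 31)²/31 = 64/31 = 2.0645
ch 6: (55 − 67)²/67 = 144/67 = 2.1493
The largest term is for ch 1: 7.118.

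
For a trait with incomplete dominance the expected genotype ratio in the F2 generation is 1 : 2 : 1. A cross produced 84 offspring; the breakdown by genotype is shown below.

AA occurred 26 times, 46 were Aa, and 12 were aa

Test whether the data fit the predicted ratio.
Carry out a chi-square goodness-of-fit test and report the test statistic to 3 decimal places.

Ratio total = 4. Expected counts: 84×1/4 = 21, 84×2/4 = 42, 84×1/4 = 21.
AA: (26 − 21)²/21 = 25/21 = 1.1905
Aa: (46 − 42)²/42 = 16/42 = 0.3810
aa: (12 − 21)²/21 = 81/21 = 3.8571
Sum = 5.429

5.429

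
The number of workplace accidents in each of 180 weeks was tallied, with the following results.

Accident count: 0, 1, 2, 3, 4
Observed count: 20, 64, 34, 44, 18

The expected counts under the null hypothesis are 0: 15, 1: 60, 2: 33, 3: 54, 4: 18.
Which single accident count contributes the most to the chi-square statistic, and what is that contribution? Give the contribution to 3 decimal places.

0: (20 − 15)²/15 = 25/15 = 1.6667
1: (64 − 60)²/60 = 16/60 = 0.2667
2: (34 − 33)²/33 = 1/33 = 0.0303
3: (44 − 54)²/54 = 100/54 = 1.8519
4: (18 − 18)²/18 = 0/18 = 0.0000
The largest term is for 3: 1.852.

3, 1.852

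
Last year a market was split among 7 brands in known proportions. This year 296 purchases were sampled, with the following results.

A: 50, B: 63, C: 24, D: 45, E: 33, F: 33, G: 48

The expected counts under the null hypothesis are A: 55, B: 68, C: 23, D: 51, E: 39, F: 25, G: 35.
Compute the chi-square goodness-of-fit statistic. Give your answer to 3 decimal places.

cat         O        E   (O−E)²/E
A          50       55     0.4545
B          63       68     0.3676
C          24       23     0.0435
D          45       51     0.7059
E          33       39     0.9231
F          33       25     2.5600
G          48       35     4.8286
Sum = 9.883

9.883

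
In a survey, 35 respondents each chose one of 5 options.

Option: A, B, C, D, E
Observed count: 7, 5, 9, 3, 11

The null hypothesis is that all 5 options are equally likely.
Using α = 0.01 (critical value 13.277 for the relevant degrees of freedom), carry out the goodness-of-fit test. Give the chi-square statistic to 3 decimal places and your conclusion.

Expected count for each of the 5 categories: 35/5 = 7.
A: (7 − 7)²/7 = 0/7 = 0.0000
B: (5 − 7)²/7 = 4/7 = 0.5714
C: (9 − 7)²/7 = 4/7 = 0.5714
D: (3 − 7)²/7 = 16/7 = 2.2857
E: (11 − 7)²/7 = 16/7 = 2.2857
Sum = 5.714
df = 4. Since 5.714 < 13.277, we do not reject H₀.

5.714; do not reject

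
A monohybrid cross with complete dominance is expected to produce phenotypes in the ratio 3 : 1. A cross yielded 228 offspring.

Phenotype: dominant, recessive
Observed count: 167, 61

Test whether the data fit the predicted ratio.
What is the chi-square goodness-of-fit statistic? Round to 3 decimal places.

0.374

Ratio total = 4. Expected counts: 228×3/4 = 171, 228×1/4 = 57.
dominant: (167 − 171)²/171 = 16/171 = 0.0936
recessive: (61 − 57)²/57 = 16/57 = 0.2807
Sum = 0.374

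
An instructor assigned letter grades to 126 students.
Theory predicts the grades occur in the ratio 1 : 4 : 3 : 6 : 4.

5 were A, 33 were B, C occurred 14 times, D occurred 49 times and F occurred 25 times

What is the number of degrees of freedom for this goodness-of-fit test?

4

There are k = 5 categories and no parameters were estimated from the data, so df = 5 − 1 = 4.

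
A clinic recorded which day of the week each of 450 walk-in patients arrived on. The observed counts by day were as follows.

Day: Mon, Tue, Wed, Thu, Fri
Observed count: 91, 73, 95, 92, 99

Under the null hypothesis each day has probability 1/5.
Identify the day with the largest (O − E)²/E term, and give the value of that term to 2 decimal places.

Under H₀ each category has probability 1/5, so each expected count is 450/5 = 90.
Mon: (91 − 90)²/90 = 1/90 = 0.011
Tue: (73 − 90)²/90 = 289/90 = 3.211
Wed: (95 − 90)²/90 = 25/90 = 0.278
Thu: (92 − 90)²/90 = 4/90 = 0.044
Fri: (99 − 90)²/90 = 81/90 = 0.900
The largest term is for Tue: 3.21.

Tue, 3.21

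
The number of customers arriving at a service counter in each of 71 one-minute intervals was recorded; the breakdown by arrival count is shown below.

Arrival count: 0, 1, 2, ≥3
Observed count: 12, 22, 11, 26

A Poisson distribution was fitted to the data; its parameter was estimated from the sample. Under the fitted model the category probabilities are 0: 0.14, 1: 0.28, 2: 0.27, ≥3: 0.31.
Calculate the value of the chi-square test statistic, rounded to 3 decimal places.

Expected counts E_i = n·p_i: 71×0.14 = 9.94, 71×0.28 = 19.88, 71×0.27 = 19.17, 71×0.31 = 22.01.
χ² = (12−9.94)²/9.94 + (22−19.88)²/19.88 + (11−19.17)²/19.17 + (26−22.01)²/22.01
   = 0.4269 + 0.2261 + 3.4819 + 0.7233
Sum = 4.858

4.858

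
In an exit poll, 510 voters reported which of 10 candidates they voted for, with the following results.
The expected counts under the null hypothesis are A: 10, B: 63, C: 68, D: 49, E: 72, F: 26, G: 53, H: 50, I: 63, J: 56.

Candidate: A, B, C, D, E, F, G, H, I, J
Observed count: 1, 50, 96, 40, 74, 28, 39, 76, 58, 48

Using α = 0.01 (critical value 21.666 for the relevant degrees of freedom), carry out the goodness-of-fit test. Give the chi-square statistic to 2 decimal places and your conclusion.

42.93; reject

cat         O        E   (O−E)²/E
A           1       10      8.100
B          50       63      2.683
C          96       68     11.529
D          40       49      1.653
E          74       72      0.056
F          28       26      0.154
G          39       53      3.698
H          76       50     13.520
I          58       63      0.397
J          48       56      1.143
Sum = 42.93
df = 9. Since 42.93 > 21.666, we reject H₀.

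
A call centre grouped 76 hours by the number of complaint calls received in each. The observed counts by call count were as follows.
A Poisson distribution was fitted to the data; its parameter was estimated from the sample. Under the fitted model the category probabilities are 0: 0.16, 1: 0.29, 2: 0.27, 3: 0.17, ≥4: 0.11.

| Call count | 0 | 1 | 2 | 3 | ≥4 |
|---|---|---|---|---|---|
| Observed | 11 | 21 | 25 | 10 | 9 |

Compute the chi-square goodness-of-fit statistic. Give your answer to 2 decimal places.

1.85

Expected counts E_i = n·p_i: 76×0.16 = 12.16, 76×0.29 = 22.04, 76×0.27 = 20.52, 76×0.17 = 12.92, 76×0.11 = 8.36.
0: (11 − 12.16)²/12.16 = 1.3456/12.16 = 0.111
1: (21 − 22.04)²/22.04 = 1.0816/22.04 = 0.049
2: (25 − 20.52)²/20.52 = 20.0704/20.52 = 0.978
3: (10 − 12.92)²/12.92 = 8.5264/12.92 = 0.660
≥4: (9 − 8.36)²/8.36 = 0.4096/8.36 = 0.049
Sum = 1.85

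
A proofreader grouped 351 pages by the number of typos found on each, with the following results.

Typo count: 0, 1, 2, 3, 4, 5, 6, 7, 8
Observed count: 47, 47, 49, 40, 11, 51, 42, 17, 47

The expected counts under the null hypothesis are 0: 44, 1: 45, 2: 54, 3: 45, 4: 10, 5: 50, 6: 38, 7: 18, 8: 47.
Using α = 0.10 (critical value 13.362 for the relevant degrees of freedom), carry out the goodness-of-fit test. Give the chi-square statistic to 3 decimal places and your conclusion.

χ² = (47−44)²/44 + (47−45)²/45 + (49−54)²/54 + (40−45)²/45 + (11−10)²/10 + (51−50)²/50 + (42−38)²/38 + (17−18)²/18 + (47−47)²/47
   = 0.2045 + 0.0889 + 0.4630 + 0.5556 + 0.1000 + 0.0200 + 0.4211 + 0.0556 + 0.0000
Sum = 1.909
df = 8. Since 1.909 < 13.362, we do not reject H₀.

1.909; do not reject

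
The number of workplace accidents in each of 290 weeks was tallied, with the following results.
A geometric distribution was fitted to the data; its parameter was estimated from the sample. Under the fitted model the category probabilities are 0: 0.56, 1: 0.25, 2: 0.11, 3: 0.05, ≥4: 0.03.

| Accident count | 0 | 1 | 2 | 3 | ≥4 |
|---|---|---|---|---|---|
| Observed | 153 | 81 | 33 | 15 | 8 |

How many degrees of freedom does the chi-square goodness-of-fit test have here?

There are k = 5 categories and 1 parameter estimated from the data, so df = 5 − 1 − 1 = 3.

3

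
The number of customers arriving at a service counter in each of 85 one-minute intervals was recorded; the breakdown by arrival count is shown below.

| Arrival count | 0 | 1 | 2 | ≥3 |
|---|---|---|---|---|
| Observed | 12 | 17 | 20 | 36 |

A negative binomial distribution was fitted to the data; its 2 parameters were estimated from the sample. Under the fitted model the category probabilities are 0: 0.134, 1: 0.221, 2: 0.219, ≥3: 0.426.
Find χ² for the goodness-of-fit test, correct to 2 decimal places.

0.31

Expected counts E_i = n·p_i: 85×0.134 = 11.39, 85×0.221 = 18.785, 85×0.219 = 18.615, 85×0.426 = 36.21.
0: (12 − 11.39)²/11.39 = 0.3721/11.39 = 0.033
1: (17 − 18.785)²/18.785 = 3.186225/18.785 = 0.170
2: (20 − 18.615)²/18.615 = 1.918225/18.615 = 0.103
≥3: (36 − 36.21)²/36.21 = 0.0441/36.21 = 0.001
Sum = 0.31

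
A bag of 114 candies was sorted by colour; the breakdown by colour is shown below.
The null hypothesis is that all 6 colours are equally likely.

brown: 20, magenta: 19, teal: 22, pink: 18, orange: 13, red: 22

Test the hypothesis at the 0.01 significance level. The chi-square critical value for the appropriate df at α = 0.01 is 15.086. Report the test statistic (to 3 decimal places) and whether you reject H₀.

Expected count for each of the 6 categories: 114/6 = 19.
χ² = (20−19)²/19 + (19−19)²/19 + (22−19)²/19 + (18−19)²/19 + (13−19)²/19 + (22−19)²/19
   = 0.0526 + 0.0000 + 0.4737 + 0.0526 + 1.8947 + 0.4737
Sum = 2.947
df = 5. Since 2.947 < 15.086, we do not reject H₀.

2.947; do not reject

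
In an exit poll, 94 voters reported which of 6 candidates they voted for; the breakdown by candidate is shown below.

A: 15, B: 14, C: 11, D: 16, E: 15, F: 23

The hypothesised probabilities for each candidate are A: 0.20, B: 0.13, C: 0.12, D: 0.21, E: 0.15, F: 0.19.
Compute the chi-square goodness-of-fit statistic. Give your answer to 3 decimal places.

3.280

Expected counts E_i = n·p_i: 94×0.20 = 18.8, 94×0.13 = 12.22, 94×0.12 = 11.28, 94×0.21 = 19.74, 94×0.15 = 14.1, 94×0.19 = 17.86.
χ² = (15−18.8)²/18.8 + (14−12.22)²/12.22 + (11−11.28)²/11.28 + (16−19.74)²/19.74 + (15−14.1)²/14.1 + (23−17.86)²/17.86
   = 0.7681 + 0.2593 + 0.0070 + 0.7086 + 0.0574 + 1.4793
Sum = 3.280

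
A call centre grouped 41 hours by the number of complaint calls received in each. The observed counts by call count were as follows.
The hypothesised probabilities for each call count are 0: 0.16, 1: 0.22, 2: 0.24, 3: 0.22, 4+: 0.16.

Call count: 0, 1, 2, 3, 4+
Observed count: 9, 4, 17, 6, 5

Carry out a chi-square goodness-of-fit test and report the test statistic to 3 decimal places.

Expected counts E_i = n·p_i: 41×0.16 = 6.56, 41×0.22 = 9.02, 41×0.24 = 9.84, 41×0.22 = 9.02, 41×0.16 = 6.56.
χ² = (9−6.56)²/6.56 + (4−9.02)²/9.02 + (17−9.84)²/9.84 + (6−9.02)²/9.02 + (5−6.56)²/6.56
   = 0.9076 + 2.7938 + 5.2099 + 1.0111 + 0.3710
Sum = 10.293

10.293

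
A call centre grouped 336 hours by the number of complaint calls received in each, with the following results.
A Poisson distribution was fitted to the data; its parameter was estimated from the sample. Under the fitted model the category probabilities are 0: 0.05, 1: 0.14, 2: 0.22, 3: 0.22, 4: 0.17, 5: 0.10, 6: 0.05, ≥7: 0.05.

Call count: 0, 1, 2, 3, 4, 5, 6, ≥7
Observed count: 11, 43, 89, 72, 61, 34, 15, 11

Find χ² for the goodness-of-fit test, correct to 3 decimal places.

7.939

Expected counts E_i = n·p_i: 336×0.05 = 16.8, 336×0.14 = 47.04, 336×0.22 = 73.92, 336×0.22 = 73.92, 336×0.17 = 57.12, 336×0.10 = 33.6, 336×0.05 = 16.8, 336×0.05 = 16.8.
0: (11 − 16.8)²/16.8 = 33.64/16.8 = 2.0024
1: (43 − 47.04)²/47.04 = 16.3216/47.04 = 0.3470
2: (89 − 73.92)²/73.92 = 227.4064/73.92 = 3.0764
3: (72 − 73.92)²/73.92 = 3.6864/73.92 = 0.0499
4: (61 − 57.12)²/57.12 = 15.0544/57.12 = 0.2636
5: (34 − 33.6)²/33.6 = 0.16/33.6 = 0.0048
6: (15 − 16.8)²/16.8 = 3.24/16.8 = 0.1929
≥7: (11 − 16.8)²/16.8 = 33.64/16.8 = 2.0024
Sum = 7.939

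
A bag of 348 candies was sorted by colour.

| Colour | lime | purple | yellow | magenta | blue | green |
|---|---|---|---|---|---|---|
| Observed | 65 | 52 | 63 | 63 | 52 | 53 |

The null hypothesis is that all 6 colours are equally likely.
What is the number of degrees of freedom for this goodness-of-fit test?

5

There are k = 6 categories and no parameters were estimated from the data, so df = 6 − 1 = 5.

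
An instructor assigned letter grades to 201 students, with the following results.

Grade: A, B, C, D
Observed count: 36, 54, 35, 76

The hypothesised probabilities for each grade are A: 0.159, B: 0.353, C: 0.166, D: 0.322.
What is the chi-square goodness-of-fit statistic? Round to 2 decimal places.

6.61

Expected counts E_i = n·p_i: 201×0.159 = 31.959, 201×0.353 = 70.953, 201×0.166 = 33.366, 201×0.322 = 64.722.
χ² = (36−31.959)²/31.959 + (54−70.953)²/70.953 + (35−33.366)²/33.366 + (76−64.722)²/64.722
   = 0.511 + 4.051 + 0.080 + 1.965
Sum = 6.61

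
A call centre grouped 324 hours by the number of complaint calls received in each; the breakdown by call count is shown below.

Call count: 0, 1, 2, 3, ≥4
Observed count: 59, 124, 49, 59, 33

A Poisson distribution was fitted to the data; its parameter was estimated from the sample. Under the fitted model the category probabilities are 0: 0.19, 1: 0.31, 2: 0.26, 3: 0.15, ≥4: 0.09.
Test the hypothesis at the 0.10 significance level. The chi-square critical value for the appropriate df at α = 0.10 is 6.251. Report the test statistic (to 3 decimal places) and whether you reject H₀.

Expected counts E_i = n·p_i: 324×0.19 = 61.56, 324×0.31 = 100.44, 324×0.26 = 84.24, 324×0.15 = 48.6, 324×0.09 = 29.16.
0: (59 − 61.56)²/61.56 = 6.5536/61.56 = 0.1065
1: (124 − 100.44)²/100.44 = 555.0736/100.44 = 5.5264
2: (49 − 84.24)²/84.24 = 1241.8576/84.24 = 14.7419
3: (59 − 48.6)²/48.6 = 108.16/48.6 = 2.2255
≥4: (33 − 29.16)²/29.16 = 14.7456/29.16 = 0.5057
Sum = 23.106
df = 3. Since 23.106 > 6.251, we reject H₀.

23.106; reject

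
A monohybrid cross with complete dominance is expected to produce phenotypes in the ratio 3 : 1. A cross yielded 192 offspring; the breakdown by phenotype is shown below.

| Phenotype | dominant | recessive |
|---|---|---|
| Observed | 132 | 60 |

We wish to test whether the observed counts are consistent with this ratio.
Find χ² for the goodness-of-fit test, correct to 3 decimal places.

4.000

Ratio total = 4. Expected counts: 192×3/4 = 144, 192×1/4 = 48.
cat            O        E   (O−E)²/E
dominant     132      144     1.0000
recessive     60       48     3.0000
Sum = 4.000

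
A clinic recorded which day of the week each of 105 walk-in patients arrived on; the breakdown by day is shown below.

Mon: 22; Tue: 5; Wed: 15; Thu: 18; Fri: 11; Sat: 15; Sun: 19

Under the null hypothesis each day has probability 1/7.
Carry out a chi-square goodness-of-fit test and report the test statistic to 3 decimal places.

Under H₀ each category has probability 1/7, so each expected count is 105/7 = 15.
Mon: (22 − 15)²/15 = 49/15 = 3.2667
Tue: (5 − 15)²/15 = 100/15 = 6.6667
Wed: (15 − 15)²/15 = 0/15 = 0.0000
Thu: (18 − 15)²/15 = 9/15 = 0.6000
Fri: (11 − 15)²/15 = 16/15 = 1.0667
Sat: (15 − 15)²/15 = 0/15 = 0.0000
Sun: (19 − 15)²/15 = 16/15 = 1.0667
Sum = 12.667

12.667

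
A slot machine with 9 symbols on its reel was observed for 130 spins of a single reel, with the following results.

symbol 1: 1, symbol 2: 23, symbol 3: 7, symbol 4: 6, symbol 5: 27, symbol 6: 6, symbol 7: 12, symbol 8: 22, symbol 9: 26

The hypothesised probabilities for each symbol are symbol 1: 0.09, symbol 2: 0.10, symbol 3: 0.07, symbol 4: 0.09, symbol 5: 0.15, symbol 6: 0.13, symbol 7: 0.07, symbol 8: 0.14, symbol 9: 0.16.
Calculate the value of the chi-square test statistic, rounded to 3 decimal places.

33.672

Expected counts E_i = n·p_i: 130×0.09 = 11.7, 130×0.10 = 13, 130×0.07 = 9.1, 130×0.09 = 11.7, 130×0.15 = 19.5, 130×0.13 = 16.9, 130×0.07 = 9.1, 130×0.14 = 18.2, 130×0.16 = 20.8.
cat           O        E   (O−E)²/E
symbol 1      1     11.7     9.7855
symbol 2     23       13     7.6923
symbol 3      7      9.1     0.4846
symbol 4      6     11.7     2.7769
symbol 5     27     19.5     2.8846
symbol 6      6     16.9     7.0302
symbol 7     12      9.1     0.9242
symbol 8     22     18.2     0.7934
symbol 9     26     20.8     1.3000
Sum = 33.672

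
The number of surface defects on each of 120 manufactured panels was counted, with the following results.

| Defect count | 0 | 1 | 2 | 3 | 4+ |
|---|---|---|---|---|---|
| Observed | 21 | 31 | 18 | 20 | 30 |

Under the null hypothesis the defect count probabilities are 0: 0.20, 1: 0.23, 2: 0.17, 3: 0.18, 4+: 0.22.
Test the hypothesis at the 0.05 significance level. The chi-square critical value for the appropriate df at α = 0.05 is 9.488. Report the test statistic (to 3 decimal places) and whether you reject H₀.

1.686; do not reject

Expected counts E_i = n·p_i: 120×0.20 = 24, 120×0.23 = 27.6, 120×0.17 = 20.4, 120×0.18 = 21.6, 120×0.22 = 26.4.
cat         O        E   (O−E)²/E
0          21       24     0.3750
1          31     27.6     0.4188
2          18     20.4     0.2824
3          20     21.6     0.1185
4+         30     26.4     0.4909
Sum = 1.686
df = 4. Since 1.686 < 9.488, we do not reject H₀.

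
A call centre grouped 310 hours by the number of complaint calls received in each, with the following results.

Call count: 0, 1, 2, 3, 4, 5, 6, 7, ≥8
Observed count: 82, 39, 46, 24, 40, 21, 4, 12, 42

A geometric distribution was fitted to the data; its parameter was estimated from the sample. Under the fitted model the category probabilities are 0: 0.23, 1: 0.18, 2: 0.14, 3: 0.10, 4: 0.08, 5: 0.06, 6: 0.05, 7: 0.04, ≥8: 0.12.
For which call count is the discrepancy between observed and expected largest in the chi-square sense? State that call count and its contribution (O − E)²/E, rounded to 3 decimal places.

Expected counts E_i = n·p_i: 310×0.23 = 71.3, 310×0.18 = 55.8, 310×0.14 = 43.4, 310×0.10 = 31, 310×0.08 = 24.8, 310×0.06 = 18.6, 310×0.05 = 15.5, 310×0.04 = 12.4, 310×0.12 = 37.2.
0: (82 − 71.3)²/71.3 = 114.49/71.3 = 1.6058
1: (39 − 55.8)²/55.8 = 282.24/55.8 = 5.0581
2: (46 − 43.4)²/43.4 = 6.76/43.4 = 0.1558
3: (24 − 31)²/31 = 49/31 = 1.5806
4: (40 − 24.8)²/24.8 = 231.04/24.8 = 9.3161
5: (21 − 18.6)²/18.6 = 5.76/18.6 = 0.3097
6: (4 − 15.5)²/15.5 = 132.25/15.5 = 8.5323
7: (12 − 12.4)²/12.4 = 0.16/12.4 = 0.0129
≥8: (42 − 37.2)²/37.2 = 23.04/37.2 = 0.6194
The largest term is for 4: 9.316.

4, 9.316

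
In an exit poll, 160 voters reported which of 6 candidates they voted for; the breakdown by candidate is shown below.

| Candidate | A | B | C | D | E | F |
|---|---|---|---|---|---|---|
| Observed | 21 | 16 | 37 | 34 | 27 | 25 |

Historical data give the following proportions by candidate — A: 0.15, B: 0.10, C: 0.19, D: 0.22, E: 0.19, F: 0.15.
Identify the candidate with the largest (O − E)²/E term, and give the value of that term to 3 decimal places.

C, 1.433

Expected counts E_i = n·p_i: 160×0.15 = 24, 160×0.10 = 16, 160×0.19 = 30.4, 160×0.22 = 35.2, 160×0.19 = 30.4, 160×0.15 = 24.
cat         O        E   (O−E)²/E
A          21       24     0.3750
B          16       16     0.0000
C          37     30.4     1.4329
D          34     35.2     0.0409
E          27     30.4     0.3803
F          25       24     0.0417
The largest term is for C: 1.433.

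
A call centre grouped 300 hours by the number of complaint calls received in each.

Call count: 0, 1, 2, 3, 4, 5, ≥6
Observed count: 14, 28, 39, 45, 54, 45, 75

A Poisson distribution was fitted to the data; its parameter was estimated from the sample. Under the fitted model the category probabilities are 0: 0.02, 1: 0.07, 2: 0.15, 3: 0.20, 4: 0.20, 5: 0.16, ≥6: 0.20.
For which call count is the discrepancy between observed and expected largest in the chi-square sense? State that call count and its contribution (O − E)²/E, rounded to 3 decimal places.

Expected counts E_i = n·p_i: 300×0.02 = 6, 300×0.07 = 21, 300×0.15 = 45, 300×0.20 = 60, 300×0.20 = 60, 300×0.16 = 48, 300×0.20 = 60.
χ² = (14−6)²/6 + (28−21)²/21 + (39−45)²/45 + (45−60)²/60 + (54−60)²/60 + (45−48)²/48 + (75−60)²/60
   = 10.6667 + 2.3333 + 0.8000 + 3.7500 + 0.6000 + 0.1875 + 3.7500
The largest term is for 0: 10.667.

0, 10.667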